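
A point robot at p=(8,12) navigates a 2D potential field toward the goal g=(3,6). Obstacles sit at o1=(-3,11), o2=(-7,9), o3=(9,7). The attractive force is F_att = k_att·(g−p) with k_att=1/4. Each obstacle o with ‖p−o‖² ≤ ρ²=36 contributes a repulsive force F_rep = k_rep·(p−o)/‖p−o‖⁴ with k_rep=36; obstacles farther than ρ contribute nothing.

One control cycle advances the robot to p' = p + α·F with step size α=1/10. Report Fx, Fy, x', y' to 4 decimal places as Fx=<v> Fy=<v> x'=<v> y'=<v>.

Fx=-1.3033 Fy=-1.2337 x'=7.8697 y'=11.8766

F_att = 1/4·(g−p) = 1/4·(-5,-6) = (-1.2500,-1.5000)
o1: d²=122 > ρ²=36 → inactive
o2: d²=234 > ρ²=36 → inactive
o3: d²=26 ≤ ρ²=36; F_rep = 36·(-1,5)/26² = (-0.0533,0.2663)
F = F_att + ΣF_rep = (-1.3033,-1.2337)
p' = p + 1/10·F = (7.8697,11.8766)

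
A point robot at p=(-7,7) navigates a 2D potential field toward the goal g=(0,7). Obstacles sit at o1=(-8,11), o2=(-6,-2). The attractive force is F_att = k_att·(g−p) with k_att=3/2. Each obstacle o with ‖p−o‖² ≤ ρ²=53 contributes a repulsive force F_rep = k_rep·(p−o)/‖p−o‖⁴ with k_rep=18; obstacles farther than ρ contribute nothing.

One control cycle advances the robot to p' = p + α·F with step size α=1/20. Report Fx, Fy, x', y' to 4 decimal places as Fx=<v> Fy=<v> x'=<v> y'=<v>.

Fx=10.5623 Fy=-0.2491 x'=-6.4719 y'=6.9875

F_att = 3/2·(g−p) = 3/2·(7,0) = (10.5000,0.0000)
o1: d²=17 ≤ ρ²=53; F_rep = 18·(1,-4)/17² = (0.0623,-0.2491)
o2: d²=82 > ρ²=53 → inactive
F = F_att + ΣF_rep = (10.5623,-0.2491)
p' = p + 1/20·F = (-6.4719,6.9875)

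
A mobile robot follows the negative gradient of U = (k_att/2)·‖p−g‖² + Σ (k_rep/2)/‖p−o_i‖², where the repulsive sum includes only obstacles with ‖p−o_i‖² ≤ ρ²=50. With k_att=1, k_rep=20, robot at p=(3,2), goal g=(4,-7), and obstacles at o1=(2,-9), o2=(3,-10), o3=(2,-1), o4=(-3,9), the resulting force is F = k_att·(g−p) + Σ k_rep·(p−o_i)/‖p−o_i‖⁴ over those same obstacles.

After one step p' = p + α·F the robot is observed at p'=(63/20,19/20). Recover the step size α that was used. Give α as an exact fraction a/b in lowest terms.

F_att = 1·(g−p) = 1·(1,-9) = (1.0000,-9.0000)
o1: d²=122 > ρ²=50 → inactive
o2: d²=144 > ρ²=50 → inactive
o3: d²=10 ≤ ρ²=50; F_rep = 20·(1,3)/10² = (0.2000,0.6000)
o4: d²=85 > ρ²=50 → inactive
F = F_att + ΣF_rep = (1.2000,-8.4000)
Δp = p'−p = (0.1500,-1.0500); α = Δx/Fx = (3/20) / (6/5) = 1/8
check: Δy/Fy = (-21/20) / (-42/5) = 1/8 ✓

α = 1/8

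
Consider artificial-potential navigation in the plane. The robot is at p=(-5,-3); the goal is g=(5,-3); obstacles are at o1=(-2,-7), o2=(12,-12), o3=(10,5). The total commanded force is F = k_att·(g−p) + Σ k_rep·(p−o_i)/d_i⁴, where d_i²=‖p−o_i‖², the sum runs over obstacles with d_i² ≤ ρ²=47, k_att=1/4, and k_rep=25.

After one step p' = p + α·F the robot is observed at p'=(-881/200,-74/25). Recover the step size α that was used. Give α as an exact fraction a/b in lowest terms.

F_att = 1/4·(g−p) = 1/4·(10,0) = (2.5000,0.0000)
o1: d²=25 ≤ ρ²=47; F_rep = 25·(-3,4)/25² = (-0.1200,0.1600)
o2: d²=370 > ρ²=47 → inactive
o3: d²=289 > ρ²=47 → inactive
F = F_att + ΣF_rep = (2.3800,0.1600)
Δp = p'−p = (0.5950,0.0400); α = Δx/Fx = (119/200) / (119/50) = 1/4
check: Δy/Fy = (1/25) / (4/25) = 1/4 ✓

α = 1/4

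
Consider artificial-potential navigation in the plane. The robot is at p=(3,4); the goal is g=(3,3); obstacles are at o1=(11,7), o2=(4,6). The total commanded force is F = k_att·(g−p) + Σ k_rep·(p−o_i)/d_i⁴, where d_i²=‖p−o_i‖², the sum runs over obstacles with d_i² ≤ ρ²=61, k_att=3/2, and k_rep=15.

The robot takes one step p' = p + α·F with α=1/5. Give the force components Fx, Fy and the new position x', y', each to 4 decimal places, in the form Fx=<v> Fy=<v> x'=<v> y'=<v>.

F_att = 3/2·(g−p) = 3/2·(0,-1) = (0.0000,-1.5000)
o1: d²=73 > ρ²=61 → inactive
o2: d²=5 ≤ ρ²=61; F_rep = 15·(-1,-2)/5² = (-0.6000,-1.2000)
F = F_att + ΣF_rep = (-0.6000,-2.7000)
p' = p + 1/5·F = (2.8800,3.4600)

Fx=-0.6000 Fy=-2.7000 x'=2.8800 y'=3.4600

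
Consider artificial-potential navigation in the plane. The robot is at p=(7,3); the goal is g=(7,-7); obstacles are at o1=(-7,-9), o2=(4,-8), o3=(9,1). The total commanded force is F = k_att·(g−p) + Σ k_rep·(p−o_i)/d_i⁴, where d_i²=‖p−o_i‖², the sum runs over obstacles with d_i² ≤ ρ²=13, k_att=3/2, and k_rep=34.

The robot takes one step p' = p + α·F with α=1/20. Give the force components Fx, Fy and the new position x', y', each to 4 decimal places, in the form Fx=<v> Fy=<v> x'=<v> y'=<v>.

F_att = 3/2·(g−p) = 3/2·(0,-10) = (0.0000,-15.0000)
o1: d²=340 > ρ²=13 → inactive
o2: d²=130 > ρ²=13 → inactive
o3: d²=8 ≤ ρ²=13; F_rep = 34·(-2,2)/8² = (-1.0625,1.0625)
F = F_att + ΣF_rep = (-1.0625,-13.9375)
p' = p + 1/20·F = (6.9469,2.3031)

Fx=-1.0625 Fy=-13.9375 x'=6.9469 y'=2.3031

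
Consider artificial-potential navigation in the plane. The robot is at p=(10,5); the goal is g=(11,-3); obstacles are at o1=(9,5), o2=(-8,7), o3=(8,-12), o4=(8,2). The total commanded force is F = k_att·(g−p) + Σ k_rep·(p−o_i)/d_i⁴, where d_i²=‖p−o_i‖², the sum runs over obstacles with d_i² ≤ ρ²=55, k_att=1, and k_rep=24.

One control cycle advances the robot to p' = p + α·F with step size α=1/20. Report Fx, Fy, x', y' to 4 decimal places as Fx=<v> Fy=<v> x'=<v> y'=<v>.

Fx=25.2840 Fy=-7.5740 x'=11.2642 y'=4.6213

F_att = 1·(g−p) = 1·(1,-8) = (1.0000,-8.0000)
o1: d²=1 ≤ ρ²=55; F_rep = 24·(1,0)/1² = (24.0000,0.0000)
o2: d²=328 > ρ²=55 → inactive
o3: d²=293 > ρ²=55 → inactive
o4: d²=13 ≤ ρ²=55; F_rep = 24·(2,3)/13² = (0.2840,0.4260)
F = F_att + ΣF_rep = (25.2840,-7.5740)
p' = p + 1/20·F = (11.2642,4.6213)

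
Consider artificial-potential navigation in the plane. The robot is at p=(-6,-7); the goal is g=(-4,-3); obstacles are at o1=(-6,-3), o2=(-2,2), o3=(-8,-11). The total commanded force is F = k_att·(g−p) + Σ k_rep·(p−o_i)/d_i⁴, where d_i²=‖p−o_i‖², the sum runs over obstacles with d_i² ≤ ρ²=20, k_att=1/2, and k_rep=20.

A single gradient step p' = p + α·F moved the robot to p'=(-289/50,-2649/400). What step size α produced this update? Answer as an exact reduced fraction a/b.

F_att = 1/2·(g−p) = 1/2·(2,4) = (1.0000,2.0000)
o1: d²=16 ≤ ρ²=20; F_rep = 20·(0,-4)/16² = (0.0000,-0.3125)
o2: d²=97 > ρ²=20 → inactive
o3: d²=20 ≤ ρ²=20; F_rep = 20·(2,4)/20² = (0.1000,0.2000)
F = F_att + ΣF_rep = (1.1000,1.8875)
Δp = p'−p = (0.2200,0.3775); α = Δx/Fx = (11/50) / (11/10) = 1/5
check: Δy/Fy = (151/400) / (151/80) = 1/5 ✓

α = 1/5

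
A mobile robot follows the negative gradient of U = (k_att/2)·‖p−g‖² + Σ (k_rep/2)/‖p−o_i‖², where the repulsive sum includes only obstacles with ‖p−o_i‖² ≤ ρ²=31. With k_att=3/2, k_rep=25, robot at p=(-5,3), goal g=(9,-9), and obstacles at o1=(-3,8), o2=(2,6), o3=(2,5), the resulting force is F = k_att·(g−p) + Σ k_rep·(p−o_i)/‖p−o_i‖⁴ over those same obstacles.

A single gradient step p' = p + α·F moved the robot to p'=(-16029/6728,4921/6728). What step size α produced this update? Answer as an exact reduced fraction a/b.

F_att = 3/2·(g−p) = 3/2·(14,-12) = (21.0000,-18.0000)
o1: d²=29 ≤ ρ²=31; F_rep = 25·(-2,-5)/29² = (-0.0595,-0.1486)
o2: d²=58 > ρ²=31 → inactive
o3: d²=53 > ρ²=31 → inactive
F = F_att + ΣF_rep = (20.9405,-18.1486)
Δp = p'−p = (2.6176,-2.2686); α = Δx/Fx = (17611/6728) / (17611/841) = 1/8
check: Δy/Fy = (-15263/6728) / (-15263/841) = 1/8 ✓

α = 1/8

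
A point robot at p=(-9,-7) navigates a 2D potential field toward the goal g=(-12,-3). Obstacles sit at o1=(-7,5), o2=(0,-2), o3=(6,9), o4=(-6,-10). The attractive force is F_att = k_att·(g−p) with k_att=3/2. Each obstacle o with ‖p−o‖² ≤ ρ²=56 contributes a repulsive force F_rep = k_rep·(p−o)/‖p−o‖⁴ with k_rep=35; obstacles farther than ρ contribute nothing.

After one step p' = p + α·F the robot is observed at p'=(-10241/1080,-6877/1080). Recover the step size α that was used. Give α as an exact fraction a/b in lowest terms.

α = 1/10

F_att = 3/2·(g−p) = 3/2·(-3,4) = (-4.5000,6.0000)
o1: d²=148 > ρ²=56 → inactive
o2: d²=106 > ρ²=56 → inactive
o3: d²=481 > ρ²=56 → inactive
o4: d²=18 ≤ ρ²=56; F_rep = 35·(-3,3)/18² = (-0.3241,0.3241)
F = F_att + ΣF_rep = (-4.8241,6.3241)
Δp = p'−p = (-0.4824,0.6324); α = Δx/Fx = (-521/1080) / (-521/108) = 1/10
check: Δy/Fy = (683/1080) / (683/108) = 1/10 ✓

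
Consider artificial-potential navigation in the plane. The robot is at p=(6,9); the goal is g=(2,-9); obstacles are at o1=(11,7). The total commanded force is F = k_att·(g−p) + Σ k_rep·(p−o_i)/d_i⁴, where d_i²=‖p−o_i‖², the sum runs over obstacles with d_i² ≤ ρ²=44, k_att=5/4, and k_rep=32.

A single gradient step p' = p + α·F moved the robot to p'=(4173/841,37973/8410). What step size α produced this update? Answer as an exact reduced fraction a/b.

α = 1/5

F_att = 5/4·(g−p) = 5/4·(-4,-18) = (-5.0000,-22.5000)
o1: d²=29 ≤ ρ²=44; F_rep = 32·(-5,2)/29² = (-0.1902,0.0761)
F = F_att + ΣF_rep = (-5.1902,-22.4239)
Δp = p'−p = (-1.0380,-4.4848); α = Δx/Fx = (-873/841) / (-4365/841) = 1/5
check: Δy/Fy = (-37717/8410) / (-37717/1682) = 1/5 ✓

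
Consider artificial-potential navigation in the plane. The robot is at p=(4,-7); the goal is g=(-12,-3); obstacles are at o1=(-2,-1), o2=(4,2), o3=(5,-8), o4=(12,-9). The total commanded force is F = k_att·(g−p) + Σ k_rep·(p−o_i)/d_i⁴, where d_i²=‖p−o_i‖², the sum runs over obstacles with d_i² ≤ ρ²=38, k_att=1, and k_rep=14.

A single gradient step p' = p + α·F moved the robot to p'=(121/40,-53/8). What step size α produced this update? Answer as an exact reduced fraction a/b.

α = 1/20

F_att = 1·(g−p) = 1·(-16,4) = (-16.0000,4.0000)
o1: d²=72 > ρ²=38 → inactive
o2: d²=81 > ρ²=38 → inactive
o3: d²=2 ≤ ρ²=38; F_rep = 14·(-1,1)/2² = (-3.5000,3.5000)
o4: d²=68 > ρ²=38 → inactive
F = F_att + ΣF_rep = (-19.5000,7.5000)
Δp = p'−p = (-0.9750,0.3750); α = Δx/Fx = (-39/40) / (-39/2) = 1/20
check: Δy/Fy = (3/8) / (15/2) = 1/20 ✓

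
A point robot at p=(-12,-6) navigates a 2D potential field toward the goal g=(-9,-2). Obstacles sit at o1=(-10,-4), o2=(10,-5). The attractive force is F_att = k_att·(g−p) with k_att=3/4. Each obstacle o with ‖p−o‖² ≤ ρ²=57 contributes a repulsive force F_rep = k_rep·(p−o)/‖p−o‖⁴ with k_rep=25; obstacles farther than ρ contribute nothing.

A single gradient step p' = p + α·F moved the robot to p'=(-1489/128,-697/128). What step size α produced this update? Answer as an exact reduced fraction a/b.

F_att = 3/4·(g−p) = 3/4·(3,4) = (2.2500,3.0000)
o1: d²=8 ≤ ρ²=57; F_rep = 25·(-2,-2)/8² = (-0.7812,-0.7812)
o2: d²=485 > ρ²=57 → inactive
F = F_att + ΣF_rep = (1.4688,2.2188)
Δp = p'−p = (0.3672,0.5547); α = Δx/Fx = (47/128) / (47/32) = 1/4
check: Δy/Fy = (71/128) / (71/32) = 1/4 ✓

α = 1/4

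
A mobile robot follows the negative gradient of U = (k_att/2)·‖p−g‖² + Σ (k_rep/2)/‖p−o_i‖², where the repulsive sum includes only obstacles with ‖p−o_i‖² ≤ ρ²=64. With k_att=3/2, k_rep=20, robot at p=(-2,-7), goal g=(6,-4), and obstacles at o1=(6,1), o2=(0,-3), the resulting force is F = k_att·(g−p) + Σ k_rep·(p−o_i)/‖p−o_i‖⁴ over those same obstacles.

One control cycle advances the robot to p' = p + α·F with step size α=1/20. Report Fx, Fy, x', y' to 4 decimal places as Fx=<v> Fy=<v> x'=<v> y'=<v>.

F_att = 3/2·(g−p) = 3/2·(8,3) = (12.0000,4.5000)
o1: d²=128 > ρ²=64 → inactive
o2: d²=20 ≤ ρ²=64; F_rep = 20·(-2,-4)/20² = (-0.1000,-0.2000)
F = F_att + ΣF_rep = (11.9000,4.3000)
p' = p + 1/20·F = (-1.4050,-6.7850)

Fx=11.9000 Fy=4.3000 x'=-1.4050 y'=-6.7850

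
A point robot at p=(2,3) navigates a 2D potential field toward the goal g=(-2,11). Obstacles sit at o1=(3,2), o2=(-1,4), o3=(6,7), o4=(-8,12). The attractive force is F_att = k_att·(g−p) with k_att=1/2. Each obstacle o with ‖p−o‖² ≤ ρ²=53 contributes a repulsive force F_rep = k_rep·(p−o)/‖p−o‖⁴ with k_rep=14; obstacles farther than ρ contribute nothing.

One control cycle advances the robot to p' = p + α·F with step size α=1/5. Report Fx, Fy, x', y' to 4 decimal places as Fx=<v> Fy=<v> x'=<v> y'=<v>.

F_att = 1/2·(g−p) = 1/2·(-4,8) = (-2.0000,4.0000)
o1: d²=2 ≤ ρ²=53; F_rep = 14·(-1,1)/2² = (-3.5000,3.5000)
o2: d²=10 ≤ ρ²=53; F_rep = 14·(3,-1)/10² = (0.4200,-0.1400)
o3: d²=32 ≤ ρ²=53; F_rep = 14·(-4,-4)/32² = (-0.0547,-0.0547)
o4: d²=181 > ρ²=53 → inactive
F = F_att + ΣF_rep = (-5.1347,7.3053)
p' = p + 1/5·F = (0.9731,4.4611)

Fx=-5.1347 Fy=7.3053 x'=0.9731 y'=4.4611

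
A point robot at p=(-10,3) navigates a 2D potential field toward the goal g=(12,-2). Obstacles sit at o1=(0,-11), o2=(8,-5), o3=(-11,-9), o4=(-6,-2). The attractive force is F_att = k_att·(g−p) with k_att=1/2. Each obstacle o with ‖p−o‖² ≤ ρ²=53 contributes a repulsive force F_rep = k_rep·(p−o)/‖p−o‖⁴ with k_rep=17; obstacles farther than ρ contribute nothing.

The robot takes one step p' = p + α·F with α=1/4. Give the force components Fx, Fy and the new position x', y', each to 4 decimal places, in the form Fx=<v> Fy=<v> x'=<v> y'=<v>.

Fx=10.9595 Fy=-2.4494 x'=-7.2601 y'=2.3876

F_att = 1/2·(g−p) = 1/2·(22,-5) = (11.0000,-2.5000)
o1: d²=296 > ρ²=53 → inactive
o2: d²=388 > ρ²=53 → inactive
o3: d²=145 > ρ²=53 → inactive
o4: d²=41 ≤ ρ²=53; F_rep = 17·(-4,5)/41² = (-0.0405,0.0506)
F = F_att + ΣF_rep = (10.9595,-2.4494)
p' = p + 1/4·F = (-7.2601,2.3876)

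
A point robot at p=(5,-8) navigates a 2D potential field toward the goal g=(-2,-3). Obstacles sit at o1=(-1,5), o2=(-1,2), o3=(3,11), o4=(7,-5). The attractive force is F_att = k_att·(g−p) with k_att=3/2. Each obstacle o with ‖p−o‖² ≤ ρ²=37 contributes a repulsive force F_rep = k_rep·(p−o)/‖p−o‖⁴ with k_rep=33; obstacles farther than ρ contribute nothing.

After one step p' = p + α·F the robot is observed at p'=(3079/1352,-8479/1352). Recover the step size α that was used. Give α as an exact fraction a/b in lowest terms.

α = 1/4

F_att = 3/2·(g−p) = 3/2·(-7,5) = (-10.5000,7.5000)
o1: d²=205 > ρ²=37 → inactive
o2: d²=136 > ρ²=37 → inactive
o3: d²=365 > ρ²=37 → inactive
o4: d²=13 ≤ ρ²=37; F_rep = 33·(-2,-3)/13² = (-0.3905,-0.5858)
F = F_att + ΣF_rep = (-10.8905,6.9142)
Δp = p'−p = (-2.7226,1.7286); α = Δx/Fx = (-3681/1352) / (-3681/338) = 1/4
check: Δy/Fy = (2337/1352) / (2337/338) = 1/4 ✓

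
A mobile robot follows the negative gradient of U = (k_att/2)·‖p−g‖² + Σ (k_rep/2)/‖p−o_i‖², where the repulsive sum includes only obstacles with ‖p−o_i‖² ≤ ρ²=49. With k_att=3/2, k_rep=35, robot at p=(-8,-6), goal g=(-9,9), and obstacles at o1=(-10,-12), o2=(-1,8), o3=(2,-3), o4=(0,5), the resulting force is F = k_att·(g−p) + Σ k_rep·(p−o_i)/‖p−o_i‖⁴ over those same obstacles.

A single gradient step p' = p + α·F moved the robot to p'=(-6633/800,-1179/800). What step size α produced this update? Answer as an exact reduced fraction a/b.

α = 1/5

F_att = 3/2·(g−p) = 3/2·(-1,15) = (-1.5000,22.5000)
o1: d²=40 ≤ ρ²=49; F_rep = 35·(2,6)/40² = (0.0437,0.1313)
o2: d²=245 > ρ²=49 → inactive
o3: d²=109 > ρ²=49 → inactive
o4: d²=185 > ρ²=49 → inactive
F = F_att + ΣF_rep = (-1.4563,22.6313)
Δp = p'−p = (-0.2913,4.5263); α = Δx/Fx = (-233/800) / (-233/160) = 1/5
check: Δy/Fy = (3621/800) / (3621/160) = 1/5 ✓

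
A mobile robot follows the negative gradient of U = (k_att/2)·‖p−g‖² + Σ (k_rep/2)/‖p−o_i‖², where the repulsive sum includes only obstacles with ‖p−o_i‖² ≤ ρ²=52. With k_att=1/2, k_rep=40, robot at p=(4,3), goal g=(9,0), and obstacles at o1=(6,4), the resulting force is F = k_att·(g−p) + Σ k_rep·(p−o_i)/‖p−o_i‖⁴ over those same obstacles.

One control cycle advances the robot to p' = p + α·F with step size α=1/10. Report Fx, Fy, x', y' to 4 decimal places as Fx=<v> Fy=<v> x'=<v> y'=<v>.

F_att = 1/2·(g−p) = 1/2·(5,-3) = (2.5000,-1.5000)
o1: d²=5 ≤ ρ²=52; F_rep = 40·(-2,-1)/5² = (-3.2000,-1.6000)
F = F_att + ΣF_rep = (-0.7000,-3.1000)
p' = p + 1/10·F = (3.9300,2.6900)

Fx=-0.7000 Fy=-3.1000 x'=3.9300 y'=2.6900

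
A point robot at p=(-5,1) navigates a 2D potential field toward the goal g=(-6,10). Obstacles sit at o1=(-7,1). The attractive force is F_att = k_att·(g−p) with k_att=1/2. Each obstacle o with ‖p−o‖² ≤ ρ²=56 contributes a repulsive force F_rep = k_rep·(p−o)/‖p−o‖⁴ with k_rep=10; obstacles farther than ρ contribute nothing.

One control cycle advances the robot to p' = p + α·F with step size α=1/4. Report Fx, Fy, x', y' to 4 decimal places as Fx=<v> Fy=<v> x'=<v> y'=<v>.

F_att = 1/2·(g−p) = 1/2·(-1,9) = (-0.5000,4.5000)
o1: d²=4 ≤ ρ²=56; F_rep = 10·(2,0)/4² = (1.2500,0.0000)
F = F_att + ΣF_rep = (0.7500,4.5000)
p' = p + 1/4·F = (-4.8125,2.1250)

Fx=0.7500 Fy=4.5000 x'=-4.8125 y'=2.1250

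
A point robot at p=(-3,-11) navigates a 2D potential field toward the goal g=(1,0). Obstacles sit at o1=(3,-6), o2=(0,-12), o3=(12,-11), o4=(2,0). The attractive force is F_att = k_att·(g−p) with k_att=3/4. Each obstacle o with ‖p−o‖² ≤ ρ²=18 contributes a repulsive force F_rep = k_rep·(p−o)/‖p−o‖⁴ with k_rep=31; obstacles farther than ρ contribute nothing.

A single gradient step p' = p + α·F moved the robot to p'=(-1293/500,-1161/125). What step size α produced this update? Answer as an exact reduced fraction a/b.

F_att = 3/4·(g−p) = 3/4·(4,11) = (3.0000,8.2500)
o1: d²=61 > ρ²=18 → inactive
o2: d²=10 ≤ ρ²=18; F_rep = 31·(-3,1)/10² = (-0.9300,0.3100)
o3: d²=225 > ρ²=18 → inactive
o4: d²=146 > ρ²=18 → inactive
F = F_att + ΣF_rep = (2.0700,8.5600)
Δp = p'−p = (0.4140,1.7120); α = Δx/Fx = (207/500) / (207/100) = 1/5
check: Δy/Fy = (214/125) / (214/25) = 1/5 ✓

α = 1/5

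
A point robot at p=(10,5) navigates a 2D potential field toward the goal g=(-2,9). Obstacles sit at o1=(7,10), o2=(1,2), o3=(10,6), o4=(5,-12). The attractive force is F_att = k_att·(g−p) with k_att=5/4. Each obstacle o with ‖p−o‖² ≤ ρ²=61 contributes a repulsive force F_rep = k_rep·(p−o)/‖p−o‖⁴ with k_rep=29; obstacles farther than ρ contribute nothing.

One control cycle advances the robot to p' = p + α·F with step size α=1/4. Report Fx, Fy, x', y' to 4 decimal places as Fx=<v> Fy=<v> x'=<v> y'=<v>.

Fx=-14.9247 Fy=-24.1254 x'=6.2688 y'=-1.0314

F_att = 5/4·(g−p) = 5/4·(-12,4) = (-15.0000,5.0000)
o1: d²=34 ≤ ρ²=61; F_rep = 29·(3,-5)/34² = (0.0753,-0.1254)
o2: d²=90 > ρ²=61 → inactive
o3: d²=1 ≤ ρ²=61; F_rep = 29·(0,-1)/1² = (0.0000,-29.0000)
o4: d²=314 > ρ²=61 → inactive
F = F_att + ΣF_rep = (-14.9247,-24.1254)
p' = p + 1/4·F = (6.2688,-1.0314)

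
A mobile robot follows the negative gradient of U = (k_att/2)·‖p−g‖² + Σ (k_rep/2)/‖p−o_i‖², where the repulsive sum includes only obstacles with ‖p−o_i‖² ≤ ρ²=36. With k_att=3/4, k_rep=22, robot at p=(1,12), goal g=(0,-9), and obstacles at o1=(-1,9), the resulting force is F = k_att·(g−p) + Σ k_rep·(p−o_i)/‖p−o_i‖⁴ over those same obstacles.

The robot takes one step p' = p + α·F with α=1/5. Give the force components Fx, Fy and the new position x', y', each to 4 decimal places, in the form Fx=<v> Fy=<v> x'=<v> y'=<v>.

Fx=-0.4896 Fy=-15.3595 x'=0.9021 y'=8.9281

F_att = 3/4·(g−p) = 3/4·(-1,-21) = (-0.7500,-15.7500)
o1: d²=13 ≤ ρ²=36; F_rep = 22·(2,3)/13² = (0.2604,0.3905)
F = F_att + ΣF_rep = (-0.4896,-15.3595)
p' = p + 1/5·F = (0.9021,8.9281)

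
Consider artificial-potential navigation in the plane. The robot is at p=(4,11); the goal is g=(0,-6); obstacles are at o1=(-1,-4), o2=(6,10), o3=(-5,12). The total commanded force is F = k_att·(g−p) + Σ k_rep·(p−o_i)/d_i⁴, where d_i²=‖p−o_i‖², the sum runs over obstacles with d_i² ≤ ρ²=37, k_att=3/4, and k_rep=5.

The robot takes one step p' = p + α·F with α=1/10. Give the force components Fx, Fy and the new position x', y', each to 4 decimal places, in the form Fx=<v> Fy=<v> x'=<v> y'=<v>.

Fx=-3.4000 Fy=-12.5500 x'=3.6600 y'=9.7450

F_att = 3/4·(g−p) = 3/4·(-4,-17) = (-3.0000,-12.7500)
o1: d²=250 > ρ²=37 → inactive
o2: d²=5 ≤ ρ²=37; F_rep = 5·(-2,1)/5² = (-0.4000,0.2000)
o3: d²=82 > ρ²=37 → inactive
F = F_att + ΣF_rep = (-3.4000,-12.5500)
p' = p + 1/10·F = (3.6600,9.7450)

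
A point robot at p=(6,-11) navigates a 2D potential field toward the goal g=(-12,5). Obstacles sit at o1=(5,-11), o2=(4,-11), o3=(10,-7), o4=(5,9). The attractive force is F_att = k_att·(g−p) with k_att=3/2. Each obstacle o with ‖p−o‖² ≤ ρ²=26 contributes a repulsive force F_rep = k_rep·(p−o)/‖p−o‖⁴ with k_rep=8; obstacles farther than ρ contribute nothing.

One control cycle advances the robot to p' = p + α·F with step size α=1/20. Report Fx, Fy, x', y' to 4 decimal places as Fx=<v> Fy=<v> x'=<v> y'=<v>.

F_att = 3/2·(g−p) = 3/2·(-18,16) = (-27.0000,24.0000)
o1: d²=1 ≤ ρ²=26; F_rep = 8·(1,0)/1² = (8.0000,0.0000)
o2: d²=4 ≤ ρ²=26; F_rep = 8·(2,0)/4² = (1.0000,0.0000)
o3: d²=32 > ρ²=26 → inactive
o4: d²=401 > ρ²=26 → inactive
F = F_att + ΣF_rep = (-18.0000,24.0000)
p' = p + 1/20·F = (5.1000,-9.8000)

Fx=-18.0000 Fy=24.0000 x'=5.1000 y'=-9.8000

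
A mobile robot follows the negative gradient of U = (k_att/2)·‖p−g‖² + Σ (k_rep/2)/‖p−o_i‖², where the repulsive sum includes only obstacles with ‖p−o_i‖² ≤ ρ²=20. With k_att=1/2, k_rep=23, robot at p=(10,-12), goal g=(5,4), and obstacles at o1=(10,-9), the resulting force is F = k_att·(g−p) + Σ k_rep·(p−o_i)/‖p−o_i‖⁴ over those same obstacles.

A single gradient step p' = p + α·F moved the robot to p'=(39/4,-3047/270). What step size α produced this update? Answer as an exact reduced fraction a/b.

α = 1/10

F_att = 1/2·(g−p) = 1/2·(-5,16) = (-2.5000,8.0000)
o1: d²=9 ≤ ρ²=20; F_rep = 23·(0,-3)/9² = (0.0000,-0.8519)
F = F_att + ΣF_rep = (-2.5000,7.1481)
Δp = p'−p = (-0.2500,0.7148); α = Δx/Fx = (-1/4) / (-5/2) = 1/10
check: Δy/Fy = (193/270) / (193/27) = 1/10 ✓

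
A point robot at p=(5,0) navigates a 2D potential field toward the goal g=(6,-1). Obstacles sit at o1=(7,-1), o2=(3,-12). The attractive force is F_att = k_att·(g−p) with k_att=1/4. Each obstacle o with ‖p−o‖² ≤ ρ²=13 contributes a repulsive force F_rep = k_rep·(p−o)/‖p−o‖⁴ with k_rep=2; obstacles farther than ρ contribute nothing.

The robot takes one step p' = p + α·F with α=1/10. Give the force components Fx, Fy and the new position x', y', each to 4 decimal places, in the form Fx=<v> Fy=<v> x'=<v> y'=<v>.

Fx=0.0900 Fy=-0.1700 x'=5.0090 y'=-0.0170

F_att = 1/4·(g−p) = 1/4·(1,-1) = (0.2500,-0.2500)
o1: d²=5 ≤ ρ²=13; F_rep = 2·(-2,1)/5² = (-0.1600,0.0800)
o2: d²=148 > ρ²=13 → inactive
F = F_att + ΣF_rep = (0.0900,-0.1700)
p' = p + 1/10·F = (5.0090,-0.0170)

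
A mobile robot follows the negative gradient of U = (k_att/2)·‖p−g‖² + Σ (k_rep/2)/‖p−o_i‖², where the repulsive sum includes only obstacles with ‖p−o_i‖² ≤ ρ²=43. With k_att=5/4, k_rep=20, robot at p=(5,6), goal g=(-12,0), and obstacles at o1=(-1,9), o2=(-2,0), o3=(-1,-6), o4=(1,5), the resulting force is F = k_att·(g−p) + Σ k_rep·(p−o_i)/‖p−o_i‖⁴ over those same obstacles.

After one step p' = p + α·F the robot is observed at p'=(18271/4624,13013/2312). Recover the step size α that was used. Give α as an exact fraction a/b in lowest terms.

α = 1/20

F_att = 5/4·(g−p) = 5/4·(-17,-6) = (-21.2500,-7.5000)
o1: d²=45 > ρ²=43 → inactive
o2: d²=85 > ρ²=43 → inactive
o3: d²=180 > ρ²=43 → inactive
o4: d²=17 ≤ ρ²=43; F_rep = 20·(4,1)/17² = (0.2768,0.0692)
F = F_att + ΣF_rep = (-20.9732,-7.4308)
Δp = p'−p = (-1.0487,-0.3715); α = Δx/Fx = (-4849/4624) / (-24245/1156) = 1/20
check: Δy/Fy = (-859/2312) / (-4295/578) = 1/20 ✓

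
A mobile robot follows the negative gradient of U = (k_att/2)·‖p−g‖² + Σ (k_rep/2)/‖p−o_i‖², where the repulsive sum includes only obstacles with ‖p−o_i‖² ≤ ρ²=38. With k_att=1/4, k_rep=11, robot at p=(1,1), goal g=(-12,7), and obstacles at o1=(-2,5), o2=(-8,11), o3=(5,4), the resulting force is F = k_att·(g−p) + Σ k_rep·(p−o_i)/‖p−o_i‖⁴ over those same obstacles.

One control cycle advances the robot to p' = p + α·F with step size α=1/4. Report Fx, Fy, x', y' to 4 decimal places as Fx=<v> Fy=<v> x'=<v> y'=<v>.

F_att = 1/4·(g−p) = 1/4·(-13,6) = (-3.2500,1.5000)
o1: d²=25 ≤ ρ²=38; F_rep = 11·(3,-4)/25² = (0.0528,-0.0704)
o2: d²=181 > ρ²=38 → inactive
o3: d²=25 ≤ ρ²=38; F_rep = 11·(-4,-3)/25² = (-0.0704,-0.0528)
F = F_att + ΣF_rep = (-3.2676,1.3768)
p' = p + 1/4·F = (0.1831,1.3442)

Fx=-3.2676 Fy=1.3768 x'=0.1831 y'=1.3442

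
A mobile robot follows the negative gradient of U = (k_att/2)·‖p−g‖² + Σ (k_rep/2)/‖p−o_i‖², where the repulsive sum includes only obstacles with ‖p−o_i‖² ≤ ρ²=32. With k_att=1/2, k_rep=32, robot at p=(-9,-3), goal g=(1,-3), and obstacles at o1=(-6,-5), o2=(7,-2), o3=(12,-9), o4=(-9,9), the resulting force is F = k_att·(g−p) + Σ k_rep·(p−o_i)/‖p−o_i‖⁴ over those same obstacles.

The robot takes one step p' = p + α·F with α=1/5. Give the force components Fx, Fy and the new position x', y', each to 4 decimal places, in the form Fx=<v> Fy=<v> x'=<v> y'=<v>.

F_att = 1/2·(g−p) = 1/2·(10,0) = (5.0000,0.0000)
o1: d²=13 ≤ ρ²=32; F_rep = 32·(-3,2)/13² = (-0.5680,0.3787)
o2: d²=257 > ρ²=32 → inactive
o3: d²=477 > ρ²=32 → inactive
o4: d²=144 > ρ²=32 → inactive
F = F_att + ΣF_rep = (4.4320,0.3787)
p' = p + 1/5·F = (-8.1136,-2.9243)

Fx=4.4320 Fy=0.3787 x'=-8.1136 y'=-2.9243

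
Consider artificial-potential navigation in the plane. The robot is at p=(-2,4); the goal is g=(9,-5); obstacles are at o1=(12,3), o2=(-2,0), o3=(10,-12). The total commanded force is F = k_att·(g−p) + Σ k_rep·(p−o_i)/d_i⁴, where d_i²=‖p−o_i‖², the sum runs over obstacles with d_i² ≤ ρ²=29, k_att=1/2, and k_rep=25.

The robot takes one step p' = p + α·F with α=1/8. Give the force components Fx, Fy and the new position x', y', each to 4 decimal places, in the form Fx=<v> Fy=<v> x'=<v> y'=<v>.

Fx=5.5000 Fy=-4.1094 x'=-1.3125 y'=3.4863

F_att = 1/2·(g−p) = 1/2·(11,-9) = (5.5000,-4.5000)
o1: d²=197 > ρ²=29 → inactive
o2: d²=16 ≤ ρ²=29; F_rep = 25·(0,4)/16² = (0.0000,0.3906)
o3: d²=400 > ρ²=29 → inactive
F = F_att + ΣF_rep = (5.5000,-4.1094)
p' = p + 1/8·F = (-1.3125,3.4863)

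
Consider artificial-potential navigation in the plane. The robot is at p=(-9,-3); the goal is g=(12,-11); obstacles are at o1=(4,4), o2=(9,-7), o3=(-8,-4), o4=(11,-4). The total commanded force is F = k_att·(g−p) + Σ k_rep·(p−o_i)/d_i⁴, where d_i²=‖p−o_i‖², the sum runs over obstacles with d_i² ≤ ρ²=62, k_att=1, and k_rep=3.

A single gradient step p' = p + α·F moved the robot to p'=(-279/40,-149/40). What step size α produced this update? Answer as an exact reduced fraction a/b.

F_att = 1·(g−p) = 1·(21,-8) = (21.0000,-8.0000)
o1: d²=218 > ρ²=62 → inactive
o2: d²=340 > ρ²=62 → inactive
o3: d²=2 ≤ ρ²=62; F_rep = 3·(-1,1)/2² = (-0.7500,0.7500)
o4: d²=401 > ρ²=62 → inactive
F = F_att + ΣF_rep = (20.2500,-7.2500)
Δp = p'−p = (2.0250,-0.7250); α = Δx/Fx = (81/40) / (81/4) = 1/10
check: Δy/Fy = (-29/40) / (-29/4) = 1/10 ✓

α = 1/10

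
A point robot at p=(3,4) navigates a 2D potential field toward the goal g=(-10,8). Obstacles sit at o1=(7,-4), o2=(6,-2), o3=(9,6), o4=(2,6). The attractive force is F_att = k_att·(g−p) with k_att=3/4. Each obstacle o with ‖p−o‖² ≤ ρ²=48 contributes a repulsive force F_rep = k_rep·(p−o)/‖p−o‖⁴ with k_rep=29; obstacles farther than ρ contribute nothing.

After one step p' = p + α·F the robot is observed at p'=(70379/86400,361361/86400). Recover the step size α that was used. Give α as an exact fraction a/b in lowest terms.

F_att = 3/4·(g−p) = 3/4·(-13,4) = (-9.7500,3.0000)
o1: d²=80 > ρ²=48 → inactive
o2: d²=45 ≤ ρ²=48; F_rep = 29·(-3,6)/45² = (-0.0430,0.0859)
o3: d²=40 ≤ ρ²=48; F_rep = 29·(-6,-2)/40² = (-0.1087,-0.0362)
o4: d²=5 ≤ ρ²=48; F_rep = 29·(1,-2)/5² = (1.1600,-2.3200)
F = F_att + ΣF_rep = (-8.7417,0.7297)
Δp = p'−p = (-2.1854,0.1824); α = Δx/Fx = (-188821/86400) / (-188821/21600) = 1/4
check: Δy/Fy = (15761/86400) / (15761/21600) = 1/4 ✓

α = 1/4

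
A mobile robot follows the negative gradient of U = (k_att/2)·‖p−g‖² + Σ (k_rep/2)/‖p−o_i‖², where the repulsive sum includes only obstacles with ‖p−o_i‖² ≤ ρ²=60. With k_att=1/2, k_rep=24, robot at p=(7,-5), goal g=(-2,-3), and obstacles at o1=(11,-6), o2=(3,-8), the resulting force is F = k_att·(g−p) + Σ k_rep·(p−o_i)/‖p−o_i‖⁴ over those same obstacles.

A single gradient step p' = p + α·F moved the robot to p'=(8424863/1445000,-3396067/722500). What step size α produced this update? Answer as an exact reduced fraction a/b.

F_att = 1/2·(g−p) = 1/2·(-9,2) = (-4.5000,1.0000)
o1: d²=17 ≤ ρ²=60; F_rep = 24·(-4,1)/17² = (-0.3322,0.0830)
o2: d²=25 ≤ ρ²=60; F_rep = 24·(4,3)/25² = (0.1536,0.1152)
F = F_att + ΣF_rep = (-4.6786,1.1982)
Δp = p'−p = (-1.1696,0.2996); α = Δx/Fx = (-1690137/1445000) / (-1690137/361250) = 1/4
check: Δy/Fy = (216433/722500) / (216433/180625) = 1/4 ✓

α = 1/4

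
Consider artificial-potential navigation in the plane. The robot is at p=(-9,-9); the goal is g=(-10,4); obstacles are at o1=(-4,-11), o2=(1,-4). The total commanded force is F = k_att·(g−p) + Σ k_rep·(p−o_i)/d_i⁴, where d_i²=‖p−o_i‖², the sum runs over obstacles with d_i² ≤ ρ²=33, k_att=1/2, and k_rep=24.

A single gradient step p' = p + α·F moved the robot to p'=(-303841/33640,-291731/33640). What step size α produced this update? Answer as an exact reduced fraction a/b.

F_att = 1/2·(g−p) = 1/2·(-1,13) = (-0.5000,6.5000)
o1: d²=29 ≤ ρ²=33; F_rep = 24·(-5,2)/29² = (-0.1427,0.0571)
o2: d²=125 > ρ²=33 → inactive
F = F_att + ΣF_rep = (-0.6427,6.5571)
Δp = p'−p = (-0.0321,0.3279); α = Δx/Fx = (-1081/33640) / (-1081/1682) = 1/20
check: Δy/Fy = (11029/33640) / (11029/1682) = 1/20 ✓

α = 1/20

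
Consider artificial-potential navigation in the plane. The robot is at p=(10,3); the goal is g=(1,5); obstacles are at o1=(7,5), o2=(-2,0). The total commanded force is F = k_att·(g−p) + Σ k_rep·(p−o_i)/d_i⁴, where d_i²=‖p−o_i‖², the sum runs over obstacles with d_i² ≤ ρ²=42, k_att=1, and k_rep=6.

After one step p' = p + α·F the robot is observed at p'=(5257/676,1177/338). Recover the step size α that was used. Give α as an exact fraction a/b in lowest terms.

F_att = 1·(g−p) = 1·(-9,2) = (-9.0000,2.0000)
o1: d²=13 ≤ ρ²=42; F_rep = 6·(3,-2)/13² = (0.1065,-0.0710)
o2: d²=153 > ρ²=42 → inactive
F = F_att + ΣF_rep = (-8.8935,1.9290)
Δp = p'−p = (-2.2234,0.4822); α = Δx/Fx = (-1503/676) / (-1503/169) = 1/4
check: Δy/Fy = (163/338) / (326/169) = 1/4 ✓

α = 1/4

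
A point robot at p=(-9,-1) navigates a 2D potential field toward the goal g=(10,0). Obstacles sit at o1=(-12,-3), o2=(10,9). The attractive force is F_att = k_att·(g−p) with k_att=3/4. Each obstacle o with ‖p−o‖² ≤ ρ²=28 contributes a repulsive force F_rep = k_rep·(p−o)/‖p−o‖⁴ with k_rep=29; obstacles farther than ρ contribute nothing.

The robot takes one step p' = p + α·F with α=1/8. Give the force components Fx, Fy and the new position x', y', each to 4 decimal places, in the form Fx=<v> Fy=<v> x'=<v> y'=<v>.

Fx=14.7648 Fy=1.0932 x'=-7.1544 y'=-0.8634

F_att = 3/4·(g−p) = 3/4·(19,1) = (14.2500,0.7500)
o1: d²=13 ≤ ρ²=28; F_rep = 29·(3,2)/13² = (0.5148,0.3432)
o2: d²=461 > ρ²=28 → inactive
F = F_att + ΣF_rep = (14.7648,1.0932)
p' = p + 1/8·F = (-7.1544,-0.8634)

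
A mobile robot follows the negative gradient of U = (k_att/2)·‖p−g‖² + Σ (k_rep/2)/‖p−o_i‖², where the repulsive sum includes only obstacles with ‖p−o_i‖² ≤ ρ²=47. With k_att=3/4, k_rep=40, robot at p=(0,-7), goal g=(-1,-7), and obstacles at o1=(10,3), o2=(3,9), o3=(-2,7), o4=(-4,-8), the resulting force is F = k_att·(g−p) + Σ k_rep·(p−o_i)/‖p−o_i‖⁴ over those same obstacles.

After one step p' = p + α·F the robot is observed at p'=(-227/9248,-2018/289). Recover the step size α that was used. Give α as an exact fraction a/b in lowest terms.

α = 1/8

F_att = 3/4·(g−p) = 3/4·(-1,0) = (-0.7500,0.0000)
o1: d²=200 > ρ²=47 → inactive
o2: d²=265 > ρ²=47 → inactive
o3: d²=200 > ρ²=47 → inactive
o4: d²=17 ≤ ρ²=47; F_rep = 40·(4,1)/17² = (0.5536,0.1384)
F = F_att + ΣF_rep = (-0.1964,0.1384)
Δp = p'−p = (-0.0245,0.0173); α = Δx/Fx = (-227/9248) / (-227/1156) = 1/8
check: Δy/Fy = (5/289) / (40/289) = 1/8 ✓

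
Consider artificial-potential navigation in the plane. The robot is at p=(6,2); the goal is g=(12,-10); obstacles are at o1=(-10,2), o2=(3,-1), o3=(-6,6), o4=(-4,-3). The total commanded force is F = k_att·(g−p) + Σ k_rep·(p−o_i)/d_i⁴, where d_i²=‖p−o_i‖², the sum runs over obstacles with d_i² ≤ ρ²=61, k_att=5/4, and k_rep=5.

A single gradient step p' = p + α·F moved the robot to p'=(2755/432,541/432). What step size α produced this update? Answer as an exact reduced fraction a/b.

α = 1/20

F_att = 5/4·(g−p) = 5/4·(6,-12) = (7.5000,-15.0000)
o1: d²=256 > ρ²=61 → inactive
o2: d²=18 ≤ ρ²=61; F_rep = 5·(3,3)/18² = (0.0463,0.0463)
o3: d²=160 > ρ²=61 → inactive
o4: d²=125 > ρ²=61 → inactive
F = F_att + ΣF_rep = (7.5463,-14.9537)
Δp = p'−p = (0.3773,-0.7477); α = Δx/Fx = (163/432) / (815/108) = 1/20
check: Δy/Fy = (-323/432) / (-1615/108) = 1/20 ✓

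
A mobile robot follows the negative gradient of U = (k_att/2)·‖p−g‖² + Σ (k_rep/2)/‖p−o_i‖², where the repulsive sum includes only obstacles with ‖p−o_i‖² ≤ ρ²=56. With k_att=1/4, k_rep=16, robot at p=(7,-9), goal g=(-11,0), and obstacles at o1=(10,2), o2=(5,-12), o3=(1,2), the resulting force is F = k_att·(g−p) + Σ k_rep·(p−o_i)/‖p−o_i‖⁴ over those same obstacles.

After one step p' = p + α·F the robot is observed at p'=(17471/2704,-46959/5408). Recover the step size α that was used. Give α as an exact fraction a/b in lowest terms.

α = 1/8

F_att = 1/4·(g−p) = 1/4·(-18,9) = (-4.5000,2.2500)
o1: d²=130 > ρ²=56 → inactive
o2: d²=13 ≤ ρ²=56; F_rep = 16·(2,3)/13² = (0.1893,0.2840)
o3: d²=157 > ρ²=56 → inactive
F = F_att + ΣF_rep = (-4.3107,2.5340)
Δp = p'−p = (-0.5388,0.3168); α = Δx/Fx = (-1457/2704) / (-1457/338) = 1/8
check: Δy/Fy = (1713/5408) / (1713/676) = 1/8 ✓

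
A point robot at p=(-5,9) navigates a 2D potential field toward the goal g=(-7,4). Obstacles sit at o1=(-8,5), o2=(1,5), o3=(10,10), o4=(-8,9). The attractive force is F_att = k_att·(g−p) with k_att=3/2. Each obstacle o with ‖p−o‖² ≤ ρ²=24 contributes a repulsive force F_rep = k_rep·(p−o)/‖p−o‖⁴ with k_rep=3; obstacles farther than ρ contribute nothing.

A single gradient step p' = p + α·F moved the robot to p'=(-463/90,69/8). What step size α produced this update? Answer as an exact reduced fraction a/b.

F_att = 3/2·(g−p) = 3/2·(-2,-5) = (-3.0000,-7.5000)
o1: d²=25 > ρ²=24 → inactive
o2: d²=52 > ρ²=24 → inactive
o3: d²=226 > ρ²=24 → inactive
o4: d²=9 ≤ ρ²=24; F_rep = 3·(3,0)/9² = (0.1111,0.0000)
F = F_att + ΣF_rep = (-2.8889,-7.5000)
Δp = p'−p = (-0.1444,-0.3750); α = Δx/Fx = (-13/90) / (-26/9) = 1/20
check: Δy/Fy = (-3/8) / (-15/2) = 1/20 ✓

α = 1/20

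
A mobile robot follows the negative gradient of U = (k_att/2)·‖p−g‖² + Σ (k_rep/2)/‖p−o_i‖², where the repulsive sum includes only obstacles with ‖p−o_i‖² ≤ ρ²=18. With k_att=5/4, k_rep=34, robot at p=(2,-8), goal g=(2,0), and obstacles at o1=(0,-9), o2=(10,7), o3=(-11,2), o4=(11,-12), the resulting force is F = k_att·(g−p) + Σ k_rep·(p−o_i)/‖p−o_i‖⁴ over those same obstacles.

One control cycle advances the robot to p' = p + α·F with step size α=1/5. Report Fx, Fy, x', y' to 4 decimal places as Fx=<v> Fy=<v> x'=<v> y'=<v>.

F_att = 5/4·(g−p) = 5/4·(0,8) = (0.0000,10.0000)
o1: d²=5 ≤ ρ²=18; F_rep = 34·(2,1)/5² = (2.7200,1.3600)
o2: d²=289 > ρ²=18 → inactive
o3: d²=269 > ρ²=18 → inactive
o4: d²=97 > ρ²=18 → inactive
F = F_att + ΣF_rep = (2.7200,11.3600)
p' = p + 1/5·F = (2.5440,-5.7280)

Fx=2.7200 Fy=11.3600 x'=2.5440 y'=-5.7280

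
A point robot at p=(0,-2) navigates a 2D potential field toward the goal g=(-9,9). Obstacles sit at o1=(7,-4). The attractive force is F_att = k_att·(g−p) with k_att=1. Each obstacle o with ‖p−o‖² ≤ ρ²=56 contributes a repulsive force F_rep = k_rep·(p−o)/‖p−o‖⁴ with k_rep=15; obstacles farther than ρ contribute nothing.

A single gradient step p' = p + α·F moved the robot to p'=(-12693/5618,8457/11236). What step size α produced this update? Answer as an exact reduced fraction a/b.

α = 1/4

F_att = 1·(g−p) = 1·(-9,11) = (-9.0000,11.0000)
o1: d²=53 ≤ ρ²=56; F_rep = 15·(-7,2)/53² = (-0.0374,0.0107)
F = F_att + ΣF_rep = (-9.0374,11.0107)
Δp = p'−p = (-2.2593,2.7527); α = Δx/Fx = (-12693/5618) / (-25386/2809) = 1/4
check: Δy/Fy = (30929/11236) / (30929/2809) = 1/4 ✓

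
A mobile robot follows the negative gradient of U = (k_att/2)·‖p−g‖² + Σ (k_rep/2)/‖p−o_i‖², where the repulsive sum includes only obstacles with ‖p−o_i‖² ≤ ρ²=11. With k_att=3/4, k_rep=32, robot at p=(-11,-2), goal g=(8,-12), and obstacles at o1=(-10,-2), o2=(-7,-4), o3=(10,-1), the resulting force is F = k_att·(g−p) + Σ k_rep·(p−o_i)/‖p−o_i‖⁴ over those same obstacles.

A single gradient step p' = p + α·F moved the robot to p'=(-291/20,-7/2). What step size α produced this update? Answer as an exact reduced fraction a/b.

F_att = 3/4·(g−p) = 3/4·(19,-10) = (14.2500,-7.5000)
o1: d²=1 ≤ ρ²=11; F_rep = 32·(-1,0)/1² = (-32.0000,0.0000)
o2: d²=20 > ρ²=11 → inactive
o3: d²=442 > ρ²=11 → inactive
F = F_att + ΣF_rep = (-17.7500,-7.5000)
Δp = p'−p = (-3.5500,-1.5000); α = Δx/Fx = (-71/20) / (-71/4) = 1/5
check: Δy/Fy = (-3/2) / (-15/2) = 1/5 ✓

α = 1/5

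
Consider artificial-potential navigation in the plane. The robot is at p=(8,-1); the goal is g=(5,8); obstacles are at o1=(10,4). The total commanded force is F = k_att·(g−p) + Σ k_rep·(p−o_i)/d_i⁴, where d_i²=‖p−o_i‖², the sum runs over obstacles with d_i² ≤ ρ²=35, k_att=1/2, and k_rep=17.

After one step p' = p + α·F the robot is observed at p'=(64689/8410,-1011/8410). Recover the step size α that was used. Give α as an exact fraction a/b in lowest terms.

α = 1/5

F_att = 1/2·(g−p) = 1/2·(-3,9) = (-1.5000,4.5000)
o1: d²=29 ≤ ρ²=35; F_rep = 17·(-2,-5)/29² = (-0.0404,-0.1011)
F = F_att + ΣF_rep = (-1.5404,4.3989)
Δp = p'−p = (-0.3081,0.8798); α = Δx/Fx = (-2591/8410) / (-2591/1682) = 1/5
check: Δy/Fy = (7399/8410) / (7399/1682) = 1/5 ✓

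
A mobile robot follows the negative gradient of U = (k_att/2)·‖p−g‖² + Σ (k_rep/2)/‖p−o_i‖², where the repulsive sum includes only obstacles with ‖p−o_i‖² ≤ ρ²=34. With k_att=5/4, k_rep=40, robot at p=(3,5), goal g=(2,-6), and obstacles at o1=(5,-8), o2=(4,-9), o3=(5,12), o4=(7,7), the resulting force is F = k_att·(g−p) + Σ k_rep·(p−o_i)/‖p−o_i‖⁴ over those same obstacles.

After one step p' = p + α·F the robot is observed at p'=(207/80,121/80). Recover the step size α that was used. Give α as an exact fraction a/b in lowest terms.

α = 1/4

F_att = 5/4·(g−p) = 5/4·(-1,-11) = (-1.2500,-13.7500)
o1: d²=173 > ρ²=34 → inactive
o2: d²=197 > ρ²=34 → inactive
o3: d²=53 > ρ²=34 → inactive
o4: d²=20 ≤ ρ²=34; F_rep = 40·(-4,-2)/20² = (-0.4000,-0.2000)
F = F_att + ΣF_rep = (-1.6500,-13.9500)
Δp = p'−p = (-0.4125,-3.4875); α = Δx/Fx = (-33/80) / (-33/20) = 1/4
check: Δy/Fy = (-279/80) / (-279/20) = 1/4 ✓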